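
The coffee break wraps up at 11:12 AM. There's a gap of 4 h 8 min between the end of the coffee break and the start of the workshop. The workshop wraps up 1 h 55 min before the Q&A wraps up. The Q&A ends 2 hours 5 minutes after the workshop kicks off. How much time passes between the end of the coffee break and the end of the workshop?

The workshop starts at 11:12 AM + 248 min = 3:20 PM.
The Q&A ends at 3:20 PM + 125 min = 5:25 PM.
The workshop ends at 5:25 PM − 115 min = 3:30 PM.
From 11:12 AM to 3:30 PM is 4 h 18 min.

4 h 18 min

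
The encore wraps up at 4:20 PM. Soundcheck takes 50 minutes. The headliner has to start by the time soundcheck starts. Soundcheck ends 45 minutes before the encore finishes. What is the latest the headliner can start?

Soundcheck ends at 4:20 PM − 45 min = 3:35 PM.
Soundcheck starts at 3:35 PM − 50 min = 2:45 PM.
The headliner is bounded by soundcheck, so the latest it can start is 2:45 PM.

2:45 PM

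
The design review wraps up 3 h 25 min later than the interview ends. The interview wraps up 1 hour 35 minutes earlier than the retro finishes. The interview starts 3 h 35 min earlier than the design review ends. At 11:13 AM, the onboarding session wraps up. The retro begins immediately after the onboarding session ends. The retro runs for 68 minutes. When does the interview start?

The retro starts at 11:13 AM.
The retro ends at 11:13 AM + 68 min = 12:21 PM.
The interview ends at 12:21 PM − 95 min = 10:46 AM.
The design review ends at 10:46 AM + 205 min = 2:11 PM.
The interview starts at 2:11 PM − 215 min = 10:36 AM.

10:36 AM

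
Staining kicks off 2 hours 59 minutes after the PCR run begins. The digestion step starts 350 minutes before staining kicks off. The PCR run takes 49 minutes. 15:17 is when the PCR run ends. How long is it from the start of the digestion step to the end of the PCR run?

The PCR run starts at 15:17 − 49 min = 14:28.
Staining starts at 14:28 + 179 min = 17:27.
The digestion step starts at 17:27 − 350 min = 11:37.
From 11:37 to 15:17 is 220 minutes.

220 minutes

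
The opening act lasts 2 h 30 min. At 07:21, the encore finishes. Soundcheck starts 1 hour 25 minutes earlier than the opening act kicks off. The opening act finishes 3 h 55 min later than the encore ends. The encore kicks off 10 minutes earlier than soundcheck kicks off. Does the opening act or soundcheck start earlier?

soundcheck

The opening act ends at 07:21 + 235 min = 11:16.
The opening act starts at 11:16 − 150 min = 08:46.
Soundcheck starts at 08:46 − 85 min = 07:21.
The opening act starts at 08:46 and soundcheck starts at 07:21, so soundcheck is first.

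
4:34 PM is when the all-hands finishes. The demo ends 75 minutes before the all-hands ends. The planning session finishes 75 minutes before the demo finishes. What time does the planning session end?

2:04 PM

The demo ends at 4:34 PM − 75 min = 3:19 PM.
The planning session ends at 3:19 PM − 75 min = 2:04 PM.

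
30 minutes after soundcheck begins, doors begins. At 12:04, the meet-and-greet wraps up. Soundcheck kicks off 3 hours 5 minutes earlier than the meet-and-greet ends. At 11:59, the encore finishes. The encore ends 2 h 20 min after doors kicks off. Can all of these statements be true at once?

No

Soundcheck starts at 12:04 − 185 min = 08:59.
Doors starts at 08:59 + 30 min = 09:29.
The encore ends at 09:29 + 140 min = 11:49.
But the encore is also said to end at 11:59 — a 10-minute conflict.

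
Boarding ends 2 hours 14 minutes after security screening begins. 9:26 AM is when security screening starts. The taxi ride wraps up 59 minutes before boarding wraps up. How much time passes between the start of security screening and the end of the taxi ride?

1 h 15 min

Boarding ends at 9:26 AM + 134 min = 11:40 AM.
The taxi ride ends at 11:40 AM − 59 min = 10:41 AM.
From 9:26 AM to 10:41 AM is 1 h 15 min.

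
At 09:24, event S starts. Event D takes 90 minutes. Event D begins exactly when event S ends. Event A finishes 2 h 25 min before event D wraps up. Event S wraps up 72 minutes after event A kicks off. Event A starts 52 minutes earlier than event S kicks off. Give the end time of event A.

08:49

Event A starts at 09:24 − 52 min = 08:32.
Event S ends at 08:32 + 72 min = 09:44.
So event D starts at 09:44.
Event D ends at 09:44 + 90 min = 11:14.
Event A ends at 11:14 − 145 min = 08:49.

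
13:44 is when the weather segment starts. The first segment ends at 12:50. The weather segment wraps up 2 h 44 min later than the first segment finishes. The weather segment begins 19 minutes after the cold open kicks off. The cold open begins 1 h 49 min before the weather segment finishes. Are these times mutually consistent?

No

The weather segment ends at 12:50 + 164 min = 15:34.
The cold open starts at 15:34 − 109 min = 13:45.
The weather segment starts at 13:45 + 19 min = 14:04.
But the weather segment is also said to start at 13:44 — a 20-minute conflict.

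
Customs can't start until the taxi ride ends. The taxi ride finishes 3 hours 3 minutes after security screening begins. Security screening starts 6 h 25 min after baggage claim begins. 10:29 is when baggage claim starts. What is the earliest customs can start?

Security screening starts at 10:29 + 385 min = 16:54.
The taxi ride ends at 16:54 + 183 min = 19:57.
Customs is bounded by the taxi ride, so the earliest it can start is 19:57.

19:57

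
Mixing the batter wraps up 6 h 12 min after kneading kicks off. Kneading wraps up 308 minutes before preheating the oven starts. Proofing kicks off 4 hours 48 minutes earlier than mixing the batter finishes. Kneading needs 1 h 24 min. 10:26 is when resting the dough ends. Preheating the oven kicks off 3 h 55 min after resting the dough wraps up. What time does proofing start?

Preheating the oven starts at 10:26 + 235 min = 14:21.
Kneading ends at 14:21 − 308 min = 09:13.
Kneading starts at 09:13 − 84 min = 07:49.
Mixing the batter ends at 07:49 + 372 min = 14:01.
Proofing starts at 14:01 − 288 min = 09:13.

09:13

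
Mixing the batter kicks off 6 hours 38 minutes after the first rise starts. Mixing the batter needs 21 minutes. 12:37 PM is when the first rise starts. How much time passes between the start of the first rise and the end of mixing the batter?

Mixing the batter starts at 12:37 PM + 398 min = 7:15 PM.
Mixing the batter ends at 7:15 PM + 21 min = 7:36 PM.
From 12:37 PM to 7:36 PM is 419 minutes.

419 minutes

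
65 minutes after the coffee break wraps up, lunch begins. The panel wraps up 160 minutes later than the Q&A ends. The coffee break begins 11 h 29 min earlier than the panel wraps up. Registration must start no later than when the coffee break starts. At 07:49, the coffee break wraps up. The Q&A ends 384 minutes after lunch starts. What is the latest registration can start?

Lunch starts at 07:49 + 65 min = 08:54.
The Q&A ends at 08:54 + 384 min = 15:18.
The panel ends at 15:18 + 160 min = 17:58.
The coffee break starts at 17:58 − 689 min = 06:29.
Registration is bounded by the coffee break, so the latest it can start is 06:29.

06:29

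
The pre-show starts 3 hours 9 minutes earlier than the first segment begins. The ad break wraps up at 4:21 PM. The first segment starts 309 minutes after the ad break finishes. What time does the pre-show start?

6:21 PM

The first segment starts at 4:21 PM + 309 min = 9:30 PM.
The pre-show starts at 9:30 PM − 189 min = 6:21 PM.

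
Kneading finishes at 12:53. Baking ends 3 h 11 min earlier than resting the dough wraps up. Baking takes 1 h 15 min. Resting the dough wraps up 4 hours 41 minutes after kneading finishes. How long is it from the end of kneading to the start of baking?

15 minutes

Resting the dough ends at 12:53 + 281 min = 17:34.
Baking ends at 17:34 − 191 min = 14:23.
Baking starts at 14:23 − 75 min = 13:08.
From 12:53 to 13:08 is 15 minutes.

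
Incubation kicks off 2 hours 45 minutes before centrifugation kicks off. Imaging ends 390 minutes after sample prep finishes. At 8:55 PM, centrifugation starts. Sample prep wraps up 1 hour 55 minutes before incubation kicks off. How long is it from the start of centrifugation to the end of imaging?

1 hour 50 minutes

Incubation starts at 8:55 PM − 165 min = 6:10 PM.
Sample prep ends at 6:10 PM − 115 min = 4:15 PM.
Imaging ends at 4:15 PM + 390 min = 10:45 PM.
From 8:55 PM to 10:45 PM is 1 hour 50 minutes.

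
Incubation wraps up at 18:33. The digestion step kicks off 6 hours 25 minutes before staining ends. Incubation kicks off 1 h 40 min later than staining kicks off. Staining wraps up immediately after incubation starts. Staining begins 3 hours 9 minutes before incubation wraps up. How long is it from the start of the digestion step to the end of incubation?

Staining starts at 18:33 − 189 min = 15:24.
Incubation starts at 15:24 + 100 min = 17:04.
So staining ends at 17:04.
The digestion step starts at 17:04 − 385 min = 10:39.
From 10:39 to 18:33 is 474 minutes.

474 minutes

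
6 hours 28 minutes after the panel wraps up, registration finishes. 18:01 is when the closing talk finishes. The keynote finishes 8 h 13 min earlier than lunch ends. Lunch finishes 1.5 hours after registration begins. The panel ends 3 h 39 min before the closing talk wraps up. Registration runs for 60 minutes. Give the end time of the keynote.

The panel ends at 18:01 − 219 min = 14:22.
Registration ends at 14:22 + 388 min = 20:50.
Registration starts at 20:50 − 60 min = 19:50.
Lunch ends at 19:50 + 90 min = 21:20.
The keynote ends at 21:20 − 493 min = 13:07.

13:07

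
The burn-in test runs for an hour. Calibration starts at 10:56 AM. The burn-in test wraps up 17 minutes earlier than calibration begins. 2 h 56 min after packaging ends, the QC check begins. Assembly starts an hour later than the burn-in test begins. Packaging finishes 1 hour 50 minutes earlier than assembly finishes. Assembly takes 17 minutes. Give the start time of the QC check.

The burn-in test ends at 10:56 AM − 17 min = 10:39 AM.
The burn-in test starts at 10:39 AM − 60 min = 9:39 AM.
Assembly starts at 9:39 AM + 60 min = 10:39 AM.
Assembly ends at 10:39 AM + 17 min = 10:56 AM.
Packaging ends at 10:56 AM − 110 min = 9:06 AM.
The QC check starts at 9:06 AM + 176 min = 12:02 PM.

12:02 PM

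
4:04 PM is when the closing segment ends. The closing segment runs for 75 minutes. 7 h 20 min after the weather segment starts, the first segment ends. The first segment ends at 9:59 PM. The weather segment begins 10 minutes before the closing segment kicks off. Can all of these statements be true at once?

Yes

The closing segment starts at 4:04 PM − 75 min = 2:49 PM.
The weather segment starts at 2:49 PM − 10 min = 2:39 PM.
The first segment ends at 2:39 PM + 440 min = 9:59 PM.
That matches the stated 9:59 PM, so the schedule is consistent.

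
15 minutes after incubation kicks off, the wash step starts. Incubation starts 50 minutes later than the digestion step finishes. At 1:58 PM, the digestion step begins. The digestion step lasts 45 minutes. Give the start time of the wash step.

The digestion step ends at 1:58 PM + 45 min = 2:43 PM.
Incubation starts at 2:43 PM + 50 min = 3:33 PM.
The wash step starts at 3:33 PM + 15 min = 3:48 PM.

3:48 PM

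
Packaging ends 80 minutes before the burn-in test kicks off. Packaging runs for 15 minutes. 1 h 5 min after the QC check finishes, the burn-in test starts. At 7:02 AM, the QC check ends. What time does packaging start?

The burn-in test starts at 7:02 AM + 65 min = 8:07 AM.
Packaging ends at 8:07 AM − 80 min = 6:47 AM.
Packaging starts at 6:47 AM − 15 min = 6:32 AM.

6:32 AM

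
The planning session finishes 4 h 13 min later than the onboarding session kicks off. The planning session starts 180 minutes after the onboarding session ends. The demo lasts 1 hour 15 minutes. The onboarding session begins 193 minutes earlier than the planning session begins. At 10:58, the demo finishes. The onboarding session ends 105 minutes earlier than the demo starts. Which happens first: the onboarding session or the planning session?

the onboarding session

The demo starts at 10:58 − 75 min = 09:43.
The onboarding session ends at 09:43 − 105 min = 07:58.
The planning session starts at 07:58 + 180 min = 10:58.
The onboarding session starts at 10:58 − 193 min = 07:45.
The onboarding session starts at 07:45 and the planning session starts at 10:58, so the onboarding session is first.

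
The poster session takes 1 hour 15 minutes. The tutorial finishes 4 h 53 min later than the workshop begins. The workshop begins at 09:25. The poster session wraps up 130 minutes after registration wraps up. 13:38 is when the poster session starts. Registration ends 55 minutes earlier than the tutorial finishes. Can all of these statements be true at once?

No

The tutorial ends at 09:25 + 293 min = 14:18.
Registration ends at 14:18 − 55 min = 13:23.
The poster session ends at 13:23 + 130 min = 15:33.
The poster session starts at 15:33 − 75 min = 14:18.
But the poster session is also said to start at 13:38 — a 40-minute conflict.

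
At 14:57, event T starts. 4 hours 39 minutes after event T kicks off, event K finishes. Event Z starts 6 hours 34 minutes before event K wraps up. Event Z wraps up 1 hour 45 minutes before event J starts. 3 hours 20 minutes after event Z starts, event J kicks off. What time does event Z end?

14:37

Event K ends at 14:57 + 279 min = 19:36.
Event Z starts at 19:36 − 394 min = 13:02.
Event J starts at 13:02 + 200 min = 16:22.
Event Z ends at 16:22 − 105 min = 14:37.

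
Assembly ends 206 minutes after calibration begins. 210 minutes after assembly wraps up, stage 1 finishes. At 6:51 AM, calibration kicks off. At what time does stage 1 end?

Assembly ends at 6:51 AM + 206 min = 10:17 AM.
Stage 1 ends at 10:17 AM + 210 min = 1:47 PM.

1:47 PM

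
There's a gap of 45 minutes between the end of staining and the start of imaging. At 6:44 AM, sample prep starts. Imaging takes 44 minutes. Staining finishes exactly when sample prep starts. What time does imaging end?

Staining ends at 6:44 AM.
Imaging starts at 6:44 AM + 45 min = 7:29 AM.
Imaging ends at 7:29 AM + 44 min = 8:13 AM.

8:13 AM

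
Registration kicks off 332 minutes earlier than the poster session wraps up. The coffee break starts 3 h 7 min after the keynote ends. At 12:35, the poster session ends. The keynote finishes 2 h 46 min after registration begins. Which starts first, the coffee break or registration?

Registration starts at 12:35 − 332 min = 07:03.
The keynote ends at 07:03 + 166 min = 09:49.
The coffee break starts at 09:49 + 187 min = 12:56.
The coffee break starts at 12:56 and registration starts at 07:03, so registration is first.

registration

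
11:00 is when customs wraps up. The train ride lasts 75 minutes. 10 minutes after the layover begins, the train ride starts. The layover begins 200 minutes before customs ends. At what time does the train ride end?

The layover starts at 11:00 − 200 min = 07:40.
The train ride starts at 07:40 + 10 min = 07:50.
The train ride ends at 07:50 + 75 min = 09:05.

09:05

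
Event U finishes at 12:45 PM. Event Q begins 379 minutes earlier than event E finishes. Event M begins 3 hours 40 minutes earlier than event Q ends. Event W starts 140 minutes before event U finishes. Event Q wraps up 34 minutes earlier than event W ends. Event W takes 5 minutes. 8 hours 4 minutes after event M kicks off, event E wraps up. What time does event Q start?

8:01 AM

Event W starts at 12:45 PM − 140 min = 10:25 AM.
Event W ends at 10:25 AM + 5 min = 10:30 AM.
Event Q ends at 10:30 AM − 34 min = 9:56 AM.
Event M starts at 9:56 AM − 220 min = 6:16 AM.
Event E ends at 6:16 AM + 484 min = 2:20 PM.
Event Q starts at 2:20 PM − 379 min = 8:01 AM.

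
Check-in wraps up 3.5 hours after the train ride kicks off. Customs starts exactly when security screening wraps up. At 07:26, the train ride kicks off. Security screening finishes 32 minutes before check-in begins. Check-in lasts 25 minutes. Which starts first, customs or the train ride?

Check-in ends at 07:26 + 210 min = 10:56.
Check-in starts at 10:56 − 25 min = 10:31.
Security screening ends at 10:31 − 32 min = 09:59.
So customs starts at 09:59.
Customs starts at 09:59 and the train ride starts at 07:26, so the train ride is first.

the train ride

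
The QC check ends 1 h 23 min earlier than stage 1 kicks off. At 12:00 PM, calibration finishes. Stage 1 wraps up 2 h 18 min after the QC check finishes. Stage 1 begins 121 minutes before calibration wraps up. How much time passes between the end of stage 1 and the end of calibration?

66 minutes

Stage 1 starts at 12:00 PM − 121 min = 9:59 AM.
The QC check ends at 9:59 AM − 83 min = 8:36 AM.
Stage 1 ends at 8:36 AM + 138 min = 10:54 AM.
From 10:54 AM to 12:00 PM is 66 minutes.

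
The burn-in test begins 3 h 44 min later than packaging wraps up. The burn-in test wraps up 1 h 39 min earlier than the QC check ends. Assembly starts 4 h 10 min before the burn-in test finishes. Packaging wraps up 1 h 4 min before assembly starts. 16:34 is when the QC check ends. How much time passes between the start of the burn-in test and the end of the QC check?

The burn-in test ends at 16:34 − 99 min = 14:55.
Assembly starts at 14:55 − 250 min = 10:45.
Packaging ends at 10:45 − 64 min = 09:41.
The burn-in test starts at 09:41 + 224 min = 13:25.
From 13:25 to 16:34 is 3 hours 9 minutes.

3 hours 9 minutes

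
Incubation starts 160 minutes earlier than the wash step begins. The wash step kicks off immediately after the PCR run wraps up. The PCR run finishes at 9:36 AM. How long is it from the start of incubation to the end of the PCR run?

The wash step starts at 9:36 AM.
Incubation starts at 9:36 AM − 160 min = 6:56 AM.
From 6:56 AM to 9:36 AM is 2 h 40 min.

2 h 40 min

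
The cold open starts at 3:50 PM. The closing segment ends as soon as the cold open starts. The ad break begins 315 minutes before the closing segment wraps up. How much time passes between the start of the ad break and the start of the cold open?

5 hours 15 minutes

The closing segment ends at 3:50 PM.
The ad break starts at 3:50 PM − 315 min = 10:35 AM.
From 10:35 AM to 3:50 PM is 5 hours 15 minutes.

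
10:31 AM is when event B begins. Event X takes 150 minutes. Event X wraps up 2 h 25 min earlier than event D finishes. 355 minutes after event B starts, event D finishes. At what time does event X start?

Event D ends at 10:31 AM + 355 min = 4:26 PM.
Event X ends at 4:26 PM − 145 min = 2:01 PM.
Event X starts at 2:01 PM − 150 min = 11:31 AM.

11:31 AM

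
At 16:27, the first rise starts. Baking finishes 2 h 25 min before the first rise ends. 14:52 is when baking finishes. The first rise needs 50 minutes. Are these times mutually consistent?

The first rise ends at 16:27 + 50 min = 17:17.
Baking ends at 17:17 − 145 min = 14:52.
That matches the stated 14:52, so the schedule is consistent.

Yes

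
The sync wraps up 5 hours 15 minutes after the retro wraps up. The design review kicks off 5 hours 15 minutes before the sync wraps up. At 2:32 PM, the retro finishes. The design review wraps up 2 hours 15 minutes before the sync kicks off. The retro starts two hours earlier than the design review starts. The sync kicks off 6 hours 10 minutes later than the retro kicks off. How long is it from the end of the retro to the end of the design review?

The sync ends at 2:32 PM + 315 min = 7:47 PM.
The design review starts at 7:47 PM − 315 min = 2:32 PM.
The retro starts at 2:32 PM − 120 min = 12:32 PM.
The sync starts at 12:32 PM + 370 min = 6:42 PM.
The design review ends at 6:42 PM − 135 min = 4:27 PM.
From 2:32 PM to 4:27 PM is 115 minutes.

115 minutes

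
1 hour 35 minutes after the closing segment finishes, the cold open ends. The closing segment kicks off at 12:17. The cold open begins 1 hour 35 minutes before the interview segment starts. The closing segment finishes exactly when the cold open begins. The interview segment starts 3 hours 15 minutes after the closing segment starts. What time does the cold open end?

The interview segment starts at 12:17 + 195 min = 15:32.
The cold open starts at 15:32 − 95 min = 13:57.
So the closing segment ends at 13:57.
The cold open ends at 13:57 + 95 min = 15:32.

15:32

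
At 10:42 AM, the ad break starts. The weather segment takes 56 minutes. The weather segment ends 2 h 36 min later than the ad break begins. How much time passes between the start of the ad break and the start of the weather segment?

The weather segment ends at 10:42 AM + 156 min = 1:18 PM.
The weather segment starts at 1:18 PM − 56 min = 12:22 PM.
From 10:42 AM to 12:22 PM is 1 hour 40 minutes.

1 hour 40 minutes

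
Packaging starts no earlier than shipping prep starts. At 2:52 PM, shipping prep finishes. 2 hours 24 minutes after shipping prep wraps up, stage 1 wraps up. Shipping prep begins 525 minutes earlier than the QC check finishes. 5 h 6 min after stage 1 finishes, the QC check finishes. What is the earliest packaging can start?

1:37 PM

Stage 1 ends at 2:52 PM + 144 min = 5:16 PM.
The QC check ends at 5:16 PM + 306 min = 10:22 PM.
Shipping prep starts at 10:22 PM − 525 min = 1:37 PM.
Packaging is bounded by shipping prep, so the earliest it can start is 1:37 PM.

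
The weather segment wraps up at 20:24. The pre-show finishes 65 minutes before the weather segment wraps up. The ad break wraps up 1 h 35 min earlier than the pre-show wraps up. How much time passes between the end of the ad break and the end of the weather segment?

2 hours 40 minutes

The pre-show ends at 20:24 − 65 min = 19:19.
The ad break ends at 19:19 − 95 min = 17:44.
From 17:44 to 20:24 is 2 hours 40 minutes.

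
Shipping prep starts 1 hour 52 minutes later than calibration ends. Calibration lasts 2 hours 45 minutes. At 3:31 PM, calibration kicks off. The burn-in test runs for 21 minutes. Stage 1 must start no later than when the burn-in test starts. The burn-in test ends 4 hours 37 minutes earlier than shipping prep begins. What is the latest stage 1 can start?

Calibration ends at 3:31 PM + 165 min = 6:16 PM.
Shipping prep starts at 6:16 PM + 112 min = 8:08 PM.
The burn-in test ends at 8:08 PM − 277 min = 3:31 PM.
The burn-in test starts at 3:31 PM − 21 min = 3:10 PM.
Stage 1 is bounded by the burn-in test, so the latest it can start is 3:10 PM.

3:10 PM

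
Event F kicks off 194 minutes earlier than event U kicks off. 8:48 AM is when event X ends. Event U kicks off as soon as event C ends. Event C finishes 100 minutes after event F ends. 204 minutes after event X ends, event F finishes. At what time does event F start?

Event F ends at 8:48 AM + 204 min = 12:12 PM.
Event C ends at 12:12 PM + 100 min = 1:52 PM.
So event U starts at 1:52 PM.
Event F starts at 1:52 PM − 194 min = 10:38 AM.

10:38 AM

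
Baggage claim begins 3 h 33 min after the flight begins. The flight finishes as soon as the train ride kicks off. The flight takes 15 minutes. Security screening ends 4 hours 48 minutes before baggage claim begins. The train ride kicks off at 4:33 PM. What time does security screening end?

The flight ends at 4:33 PM.
The flight starts at 4:33 PM − 15 min = 4:18 PM.
Baggage claim starts at 4:18 PM + 213 min = 7:51 PM.
Security screening ends at 7:51 PM − 288 min = 3:03 PM.

3:03 PM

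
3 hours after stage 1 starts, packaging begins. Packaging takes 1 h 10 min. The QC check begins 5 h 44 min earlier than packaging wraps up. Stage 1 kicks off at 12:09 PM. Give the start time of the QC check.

10:35 AM

Packaging starts at 12:09 PM + 180 min = 3:09 PM.
Packaging ends at 3:09 PM + 70 min = 4:19 PM.
The QC check starts at 4:19 PM − 344 min = 10:35 AM.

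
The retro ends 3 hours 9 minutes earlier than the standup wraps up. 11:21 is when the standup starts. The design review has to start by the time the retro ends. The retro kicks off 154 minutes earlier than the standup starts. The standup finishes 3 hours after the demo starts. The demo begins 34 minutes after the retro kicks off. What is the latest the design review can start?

09:12

The retro starts at 11:21 − 154 min = 08:47.
The demo starts at 08:47 + 34 min = 09:21.
The standup ends at 09:21 + 180 min = 12:21.
The retro ends at 12:21 − 189 min = 09:12.
The design review is bounded by the retro, so the latest it can start is 09:12.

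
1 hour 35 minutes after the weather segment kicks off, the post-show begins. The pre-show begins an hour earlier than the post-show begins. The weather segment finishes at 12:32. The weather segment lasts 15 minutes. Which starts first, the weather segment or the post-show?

The weather segment starts at 12:32 − 15 min = 12:17.
The post-show starts at 12:17 + 95 min = 13:52.
The weather segment starts at 12:17 and the post-show starts at 13:52, so the weather segment is first.

the weather segment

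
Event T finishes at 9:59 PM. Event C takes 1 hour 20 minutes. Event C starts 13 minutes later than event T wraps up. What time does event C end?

11:32 PM

Event C starts at 9:59 PM + 13 min = 10:12 PM.
Event C ends at 10:12 PM + 80 min = 11:32 PM.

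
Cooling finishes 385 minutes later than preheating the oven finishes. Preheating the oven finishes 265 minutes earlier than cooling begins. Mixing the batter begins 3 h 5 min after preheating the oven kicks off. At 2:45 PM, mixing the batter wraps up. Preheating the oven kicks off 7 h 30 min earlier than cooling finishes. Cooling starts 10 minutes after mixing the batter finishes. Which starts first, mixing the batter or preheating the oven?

Cooling starts at 2:45 PM + 10 min = 2:55 PM.
Preheating the oven ends at 2:55 PM − 265 min = 10:30 AM.
Cooling ends at 10:30 AM + 385 min = 4:55 PM.
Preheating the oven starts at 4:55 PM − 450 min = 9:25 AM.
Mixing the batter starts at 9:25 AM + 185 min = 12:30 PM.
Mixing the batter starts at 12:30 PM and preheating the oven starts at 9:25 AM, so preheating the oven is first.

preheating the oven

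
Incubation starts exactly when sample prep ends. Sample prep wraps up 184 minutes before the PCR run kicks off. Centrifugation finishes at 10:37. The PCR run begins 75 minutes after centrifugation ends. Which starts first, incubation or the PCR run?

incubation

The PCR run starts at 10:37 + 75 min = 11:52.
Sample prep ends at 11:52 − 184 min = 08:48.
So incubation starts at 08:48.
Incubation starts at 08:48 and the PCR run starts at 11:52, so incubation is first.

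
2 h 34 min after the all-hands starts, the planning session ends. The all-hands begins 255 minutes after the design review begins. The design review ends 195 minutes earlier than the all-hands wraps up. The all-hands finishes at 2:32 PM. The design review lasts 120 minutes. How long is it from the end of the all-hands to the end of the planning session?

The design review ends at 2:32 PM − 195 min = 11:17 AM.
The design review starts at 11:17 AM − 120 min = 9:17 AM.
The all-hands starts at 9:17 AM + 255 min = 1:32 PM.
The planning session ends at 1:32 PM + 154 min = 4:06 PM.
From 2:32 PM to 4:06 PM is 1 h 34 min.

1 h 34 min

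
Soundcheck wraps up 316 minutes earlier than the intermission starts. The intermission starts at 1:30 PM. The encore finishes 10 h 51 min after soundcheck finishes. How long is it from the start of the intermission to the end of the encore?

5 hours 35 minutes

Soundcheck ends at 1:30 PM − 316 min = 8:14 AM.
The encore ends at 8:14 AM + 651 min = 7:05 PM.
From 1:30 PM to 7:05 PM is 5 hours 35 minutes.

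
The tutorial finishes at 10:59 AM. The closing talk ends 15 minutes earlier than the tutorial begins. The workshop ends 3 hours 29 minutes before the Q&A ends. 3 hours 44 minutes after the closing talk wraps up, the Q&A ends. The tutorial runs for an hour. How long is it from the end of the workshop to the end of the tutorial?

60 minutes

The tutorial starts at 10:59 AM − 60 min = 9:59 AM.
The closing talk ends at 9:59 AM − 15 min = 9:44 AM.
The Q&A ends at 9:44 AM + 224 min = 1:28 PM.
The workshop ends at 1:28 PM − 209 min = 9:59 AM.
From 9:59 AM to 10:59 AM is 60 minutes.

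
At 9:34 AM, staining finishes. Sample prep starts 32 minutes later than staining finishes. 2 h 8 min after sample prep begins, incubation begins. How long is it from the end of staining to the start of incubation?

Sample prep starts at 9:34 AM + 32 min = 10:06 AM.
Incubation starts at 10:06 AM + 128 min = 12:14 PM.
From 9:34 AM to 12:14 PM is 2 h 40 min.

2 h 40 min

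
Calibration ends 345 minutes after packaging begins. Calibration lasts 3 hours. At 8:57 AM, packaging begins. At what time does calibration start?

Calibration ends at 8:57 AM + 345 min = 2:42 PM.
Calibration starts at 2:42 PM − 180 min = 11:42 AM.

11:42 AM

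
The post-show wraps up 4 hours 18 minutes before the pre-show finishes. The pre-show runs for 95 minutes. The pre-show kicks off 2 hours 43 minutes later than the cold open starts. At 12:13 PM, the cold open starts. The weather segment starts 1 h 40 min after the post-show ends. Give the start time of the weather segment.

The pre-show starts at 12:13 PM + 163 min = 2:56 PM.
The pre-show ends at 2:56 PM + 95 min = 4:31 PM.
The post-show ends at 4:31 PM − 258 min = 12:13 PM.
The weather segment starts at 12:13 PM + 100 min = 1:53 PM.

1:53 PM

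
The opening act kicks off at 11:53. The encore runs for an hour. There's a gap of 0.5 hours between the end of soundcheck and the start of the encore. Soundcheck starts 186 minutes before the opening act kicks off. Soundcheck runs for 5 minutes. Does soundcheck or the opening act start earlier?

Soundcheck starts at 11:53 − 186 min = 08:47.
Soundcheck starts at 08:47 and the opening act starts at 11:53, so soundcheck is first.

soundcheck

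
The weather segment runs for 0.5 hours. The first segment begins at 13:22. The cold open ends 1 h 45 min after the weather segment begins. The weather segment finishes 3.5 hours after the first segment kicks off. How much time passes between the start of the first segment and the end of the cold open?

The weather segment ends at 13:22 + 210 min = 16:52.
The weather segment starts at 16:52 − 30 min = 16:22.
The cold open ends at 16:22 + 105 min = 18:07.
From 13:22 to 18:07 is 4 hours 45 minutes.

4 hours 45 minutes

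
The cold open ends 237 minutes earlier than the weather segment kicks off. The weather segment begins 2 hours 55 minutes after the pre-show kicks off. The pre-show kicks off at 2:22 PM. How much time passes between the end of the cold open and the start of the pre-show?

The weather segment starts at 2:22 PM + 175 min = 5:17 PM.
The cold open ends at 5:17 PM − 237 min = 1:20 PM.
From 1:20 PM to 2:22 PM is 62 minutes.

62 minutes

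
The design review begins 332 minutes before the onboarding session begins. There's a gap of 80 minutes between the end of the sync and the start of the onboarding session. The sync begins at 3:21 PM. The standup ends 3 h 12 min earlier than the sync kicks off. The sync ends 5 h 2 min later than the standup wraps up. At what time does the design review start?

12:59 PM

The standup ends at 3:21 PM − 192 min = 12:09 PM.
The sync ends at 12:09 PM + 302 min = 5:11 PM.
The onboarding session starts at 5:11 PM + 80 min = 6:31 PM.
The design review starts at 6:31 PM − 332 min = 12:59 PM.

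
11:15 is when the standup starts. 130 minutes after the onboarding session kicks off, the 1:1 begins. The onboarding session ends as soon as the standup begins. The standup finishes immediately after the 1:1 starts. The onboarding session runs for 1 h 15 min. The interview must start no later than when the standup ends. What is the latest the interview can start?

12:10

The onboarding session ends at 11:15.
The onboarding session starts at 11:15 − 75 min = 10:00.
The 1:1 starts at 10:00 + 130 min = 12:10.
So the standup ends at 12:10.
The interview is bounded by the standup, so the latest it can start is 12:10.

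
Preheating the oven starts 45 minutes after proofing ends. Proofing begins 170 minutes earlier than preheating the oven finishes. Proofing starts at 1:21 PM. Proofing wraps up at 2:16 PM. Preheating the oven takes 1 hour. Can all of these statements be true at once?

Preheating the oven starts at 2:16 PM + 45 min = 3:01 PM.
Preheating the oven ends at 3:01 PM + 60 min = 4:01 PM.
Proofing starts at 4:01 PM − 170 min = 1:11 PM.
But proofing is also said to start at 1:21 PM — a 10-minute conflict.

No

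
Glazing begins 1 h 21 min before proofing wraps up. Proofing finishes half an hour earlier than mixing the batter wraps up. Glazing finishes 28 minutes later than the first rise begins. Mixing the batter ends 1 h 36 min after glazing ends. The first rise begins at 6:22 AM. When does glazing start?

Glazing ends at 6:22 AM + 28 min = 6:50 AM.
Mixing the batter ends at 6:50 AM + 96 min = 8:26 AM.
Proofing ends at 8:26 AM − 30 min = 7:56 AM.
Glazing starts at 7:56 AM − 81 min = 6:35 AM.

6:35 AM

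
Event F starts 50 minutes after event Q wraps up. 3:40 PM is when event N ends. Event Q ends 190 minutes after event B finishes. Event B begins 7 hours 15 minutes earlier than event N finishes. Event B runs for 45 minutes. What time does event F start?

Event B starts at 3:40 PM − 435 min = 8:25 AM.
Event B ends at 8:25 AM + 45 min = 9:10 AM.
Event Q ends at 9:10 AM + 190 min = 12:20 PM.
Event F starts at 12:20 PM + 50 min = 1:10 PM.

1:10 PM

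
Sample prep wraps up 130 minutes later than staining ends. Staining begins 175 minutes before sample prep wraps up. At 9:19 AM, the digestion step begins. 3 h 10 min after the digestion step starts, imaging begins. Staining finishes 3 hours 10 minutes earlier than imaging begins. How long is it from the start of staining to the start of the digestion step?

Imaging starts at 9:19 AM + 190 min = 12:29 PM.
Staining ends at 12:29 PM − 190 min = 9:19 AM.
Sample prep ends at 9:19 AM + 130 min = 11:29 AM.
Staining starts at 11:29 AM − 175 min = 8:34 AM.
From 8:34 AM to 9:19 AM is 45 minutes.

45 minutes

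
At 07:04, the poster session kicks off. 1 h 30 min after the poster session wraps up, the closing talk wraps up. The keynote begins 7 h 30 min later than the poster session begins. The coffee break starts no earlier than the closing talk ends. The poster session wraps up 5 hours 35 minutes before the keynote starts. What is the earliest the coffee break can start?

10:29

The keynote starts at 07:04 + 450 min = 14:34.
The poster session ends at 14:34 − 335 min = 08:59.
The closing talk ends at 08:59 + 90 min = 10:29.
The coffee break is bounded by the closing talk, so the earliest it can start is 10:29.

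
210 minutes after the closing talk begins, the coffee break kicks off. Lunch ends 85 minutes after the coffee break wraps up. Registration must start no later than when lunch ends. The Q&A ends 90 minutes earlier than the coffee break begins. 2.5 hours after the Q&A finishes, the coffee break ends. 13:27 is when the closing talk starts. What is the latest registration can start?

19:22

The coffee break starts at 13:27 + 210 min = 16:57.
The Q&A ends at 16:57 − 90 min = 15:27.
The coffee break ends at 15:27 + 150 min = 17:57.
Lunch ends at 17:57 + 85 min = 19:22.
Registration is bounded by lunch, so the latest it can start is 19:22.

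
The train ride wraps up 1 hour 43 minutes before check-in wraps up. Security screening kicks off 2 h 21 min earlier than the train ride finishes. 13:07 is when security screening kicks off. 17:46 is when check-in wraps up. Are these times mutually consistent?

No

The train ride ends at 17:46 − 103 min = 16:03.
Security screening starts at 16:03 − 141 min = 13:42.
But security screening is also said to start at 13:07 — a 35-minute conflict.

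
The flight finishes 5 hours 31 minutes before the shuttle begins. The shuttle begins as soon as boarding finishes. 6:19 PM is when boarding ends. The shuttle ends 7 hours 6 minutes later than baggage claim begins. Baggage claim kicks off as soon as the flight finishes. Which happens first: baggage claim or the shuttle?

The shuttle starts at 6:19 PM.
The flight ends at 6:19 PM − 331 min = 12:48 PM.
So baggage claim starts at 12:48 PM.
Baggage claim starts at 12:48 PM and the shuttle starts at 6:19 PM, so baggage claim is first.

baggage claim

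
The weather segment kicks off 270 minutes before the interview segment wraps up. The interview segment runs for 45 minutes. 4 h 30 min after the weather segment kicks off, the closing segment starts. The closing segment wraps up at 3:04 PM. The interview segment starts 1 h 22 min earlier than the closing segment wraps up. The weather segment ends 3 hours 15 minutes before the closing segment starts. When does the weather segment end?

11:12 AM

The interview segment starts at 3:04 PM − 82 min = 1:42 PM.
The interview segment ends at 1:42 PM + 45 min = 2:27 PM.
The weather segment starts at 2:27 PM − 270 min = 9:57 AM.
The closing segment starts at 9:57 AM + 270 min = 2:27 PM.
The weather segment ends at 2:27 PM − 195 min = 11:12 AM.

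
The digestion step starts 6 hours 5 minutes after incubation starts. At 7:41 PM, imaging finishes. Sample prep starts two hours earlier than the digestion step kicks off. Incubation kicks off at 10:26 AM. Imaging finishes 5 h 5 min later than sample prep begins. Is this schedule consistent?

The digestion step starts at 10:26 AM + 365 min = 4:31 PM.
Sample prep starts at 4:31 PM − 120 min = 2:31 PM.
Imaging ends at 2:31 PM + 305 min = 7:36 PM.
But imaging is also said to end at 7:41 PM — a 5-minute conflict.

No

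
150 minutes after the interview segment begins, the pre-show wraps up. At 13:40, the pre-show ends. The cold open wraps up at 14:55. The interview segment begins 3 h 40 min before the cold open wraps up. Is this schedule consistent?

No

The interview segment starts at 14:55 − 220 min = 11:15.
The pre-show ends at 11:15 + 150 min = 13:45.
But the pre-show is also said to end at 13:40 — a 5-minute conflict.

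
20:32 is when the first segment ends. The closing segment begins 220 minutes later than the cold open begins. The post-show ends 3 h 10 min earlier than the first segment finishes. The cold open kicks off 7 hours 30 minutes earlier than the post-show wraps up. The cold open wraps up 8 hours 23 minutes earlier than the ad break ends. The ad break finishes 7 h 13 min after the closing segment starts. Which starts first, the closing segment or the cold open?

the cold open

The post-show ends at 20:32 − 190 min = 17:22.
The cold open starts at 17:22 − 450 min = 09:52.
The closing segment starts at 09:52 + 220 min = 13:32.
The closing segment starts at 13:32 and the cold open starts at 09:52, so the cold open is first.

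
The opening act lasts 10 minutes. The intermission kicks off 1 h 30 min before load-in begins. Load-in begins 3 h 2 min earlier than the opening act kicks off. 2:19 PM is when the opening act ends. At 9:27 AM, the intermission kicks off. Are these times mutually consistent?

The opening act starts at 2:19 PM − 10 min = 2:09 PM.
Load-in starts at 2:09 PM − 182 min = 11:07 AM.
The intermission starts at 11:07 AM − 90 min = 9:37 AM.
But the intermission is also said to start at 9:27 AM — a 10-minute conflict.

No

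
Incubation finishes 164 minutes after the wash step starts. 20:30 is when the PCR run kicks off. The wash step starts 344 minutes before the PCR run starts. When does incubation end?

The wash step starts at 20:30 − 344 min = 14:46.
Incubation ends at 14:46 + 164 min = 17:30.

17:30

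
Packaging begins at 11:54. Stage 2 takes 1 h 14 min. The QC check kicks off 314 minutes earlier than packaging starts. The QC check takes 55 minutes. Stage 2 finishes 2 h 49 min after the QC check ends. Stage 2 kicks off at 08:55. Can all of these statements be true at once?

The QC check starts at 11:54 − 314 min = 06:40.
The QC check ends at 06:40 + 55 min = 07:35.
Stage 2 ends at 07:35 + 169 min = 10:24.
Stage 2 starts at 10:24 − 74 min = 09:10.
But stage 2 is also said to start at 08:55 — a 15-minute conflict.

No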